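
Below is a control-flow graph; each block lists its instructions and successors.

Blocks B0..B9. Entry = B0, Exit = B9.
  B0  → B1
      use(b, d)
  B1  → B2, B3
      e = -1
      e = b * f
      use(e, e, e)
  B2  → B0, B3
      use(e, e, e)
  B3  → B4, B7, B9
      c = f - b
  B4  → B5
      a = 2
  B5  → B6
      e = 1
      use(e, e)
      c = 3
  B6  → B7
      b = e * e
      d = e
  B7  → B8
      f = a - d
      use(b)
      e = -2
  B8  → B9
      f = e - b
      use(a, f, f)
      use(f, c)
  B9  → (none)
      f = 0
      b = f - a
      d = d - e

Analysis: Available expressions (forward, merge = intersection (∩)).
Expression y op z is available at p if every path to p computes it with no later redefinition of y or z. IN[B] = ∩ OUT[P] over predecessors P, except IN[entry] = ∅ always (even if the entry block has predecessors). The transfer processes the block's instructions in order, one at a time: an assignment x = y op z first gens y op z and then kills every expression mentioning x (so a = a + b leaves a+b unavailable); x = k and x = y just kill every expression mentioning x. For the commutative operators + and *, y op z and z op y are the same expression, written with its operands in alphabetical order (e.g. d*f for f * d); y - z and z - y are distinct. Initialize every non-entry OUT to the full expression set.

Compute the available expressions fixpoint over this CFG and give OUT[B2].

Converged values:
  B0: | IN={} | OUT={}
  B1: | IN={} | OUT={b*f}
  B2: | IN={b*f} | OUT={b*f}
  B3: | IN={b*f} | OUT={b*f, f-b}
  B4: | IN={b*f, f-b} | OUT={b*f, f-b}
  B5: | IN={b*f, f-b} | OUT={b*f, f-b}
  B6: | IN={b*f, f-b} | OUT={e*e}
  B7: | IN={} | OUT={a-d}
  B8: | IN={a-d} | OUT={a-d, e-b}
  B9: | IN={} | OUT={f-a}

Merge at B2: IN[B2] = OUT[B1] = {b*f}
Applying B2's transfer function to that IN value gives OUT[B2] (row B2 above).

Answer: {b*f}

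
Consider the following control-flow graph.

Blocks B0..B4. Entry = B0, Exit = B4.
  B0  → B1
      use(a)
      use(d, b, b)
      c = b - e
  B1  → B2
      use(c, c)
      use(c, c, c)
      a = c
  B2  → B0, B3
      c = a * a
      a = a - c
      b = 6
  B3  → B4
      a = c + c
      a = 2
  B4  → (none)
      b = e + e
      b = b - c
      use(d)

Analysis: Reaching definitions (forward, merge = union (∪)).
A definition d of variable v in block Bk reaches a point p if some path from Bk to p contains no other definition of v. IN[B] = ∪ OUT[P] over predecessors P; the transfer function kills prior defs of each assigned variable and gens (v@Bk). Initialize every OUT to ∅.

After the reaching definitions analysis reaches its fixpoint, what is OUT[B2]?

Answer: {a@B2, b@B2, c@B2}

Working:
Per-block solution:
  B0:   IN={a@B2, b@B2, c@B2}   OUT={a@B2, b@B2, c@B0}
  B1:   IN={a@B2, b@B2, c@B0}   OUT={a@B1, b@B2, c@B0}
  B2:   IN={a@B1, b@B2, c@B0}   OUT={a@B2, b@B2, c@B2}
  B3:   IN={a@B2, b@B2, c@B2}   OUT={a@B3, b@B2, c@B2}
  B4:   IN={a@B3, b@B2, c@B2}   OUT={a@B3, b@B4, c@B2}

Merge at B2: IN[B2] = OUT[B1] = {a@B1, b@B2, c@B0}
Applying B2's transfer function to that IN value gives OUT[B2] (row B2 above).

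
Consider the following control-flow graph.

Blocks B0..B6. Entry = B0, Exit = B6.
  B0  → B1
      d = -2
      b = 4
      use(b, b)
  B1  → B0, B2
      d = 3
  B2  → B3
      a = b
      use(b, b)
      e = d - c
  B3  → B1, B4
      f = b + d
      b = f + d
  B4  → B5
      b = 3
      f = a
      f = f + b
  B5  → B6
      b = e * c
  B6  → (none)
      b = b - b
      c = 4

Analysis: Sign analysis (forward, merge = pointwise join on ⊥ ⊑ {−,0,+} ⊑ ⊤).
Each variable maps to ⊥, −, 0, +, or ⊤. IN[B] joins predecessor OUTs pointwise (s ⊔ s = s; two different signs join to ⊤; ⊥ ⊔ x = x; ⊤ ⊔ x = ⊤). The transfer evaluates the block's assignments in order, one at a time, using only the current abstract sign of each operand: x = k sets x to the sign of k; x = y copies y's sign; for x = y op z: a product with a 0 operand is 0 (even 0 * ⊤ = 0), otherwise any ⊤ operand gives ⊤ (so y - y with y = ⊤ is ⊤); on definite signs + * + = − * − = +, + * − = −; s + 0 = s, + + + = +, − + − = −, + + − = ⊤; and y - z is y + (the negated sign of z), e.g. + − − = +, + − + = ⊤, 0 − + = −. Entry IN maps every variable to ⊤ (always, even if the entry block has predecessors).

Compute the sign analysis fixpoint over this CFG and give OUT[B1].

Answer: {a: ⊤, b: +, c: ⊤, d: +, e: ⊤, f: ⊤}

Trace:
Converged values:
  B0: | IN=(all ⊤) | OUT={b:+, d:-; rest ⊤}
  B1: | IN={b:+; rest ⊤} | OUT={b:+, d:+; rest ⊤}
  B2: | IN={b:+, d:+; rest ⊤} | OUT={a:+, b:+, d:+; rest ⊤}
  B3: | IN={a:+, b:+, d:+; rest ⊤} | OUT={a:+, b:+, d:+, f:+; rest ⊤}
  B4: | IN={a:+, b:+, d:+, f:+; rest ⊤} | OUT={a:+, b:+, d:+, f:+; rest ⊤}
  B5: | IN={a:+, b:+, d:+, f:+; rest ⊤} | OUT={a:+, d:+, f:+; rest ⊤}
  B6: | IN={a:+, d:+, f:+; rest ⊤} | OUT={a:+, c:+, d:+, f:+; rest ⊤}

Merge at B1: IN[B1] = OUT[B0] ⊔ OUT[B3] = {a: ⊤, b: +, c: ⊤, d: ⊤, e: ⊤, f: ⊤}
Applying B1's transfer function to that IN value gives OUT[B1] (row B1 above).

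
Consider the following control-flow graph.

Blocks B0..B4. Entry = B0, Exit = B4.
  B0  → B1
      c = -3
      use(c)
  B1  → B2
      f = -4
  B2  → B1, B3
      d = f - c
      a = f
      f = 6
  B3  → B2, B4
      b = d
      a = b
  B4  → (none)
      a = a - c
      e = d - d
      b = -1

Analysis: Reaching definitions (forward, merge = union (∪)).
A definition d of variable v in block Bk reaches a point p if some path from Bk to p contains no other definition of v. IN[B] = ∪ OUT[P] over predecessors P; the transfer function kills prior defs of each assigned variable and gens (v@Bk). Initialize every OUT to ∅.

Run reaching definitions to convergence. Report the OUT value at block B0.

Answer: {c@B0}

Working:
Per-block solution:
  B0:  IN={}  OUT={c@B0}
  B1:  IN={a@B2, b@B3, c@B0, d@B2, f@B2}  OUT={a@B2, b@B3, c@B0, d@B2, f@B1}
  B2:  IN={a@B2, a@B3, b@B3, c@B0, d@B2, f@B1, f@B2}  OUT={a@B2, b@B3, c@B0, d@B2, f@B2}
  B3:  IN={a@B2, b@B3, c@B0, d@B2, f@B2}  OUT={a@B3, b@B3, c@B0, d@B2, f@B2}
  B4:  IN={a@B3, b@B3, c@B0, d@B2, f@B2}  OUT={a@B4, b@B4, c@B0, d@B2, e@B4, f@B2}

B0 is the boundary node: IN[B0] = {}
Applying B0's transfer function to that IN value gives OUT[B0] (row B0 above).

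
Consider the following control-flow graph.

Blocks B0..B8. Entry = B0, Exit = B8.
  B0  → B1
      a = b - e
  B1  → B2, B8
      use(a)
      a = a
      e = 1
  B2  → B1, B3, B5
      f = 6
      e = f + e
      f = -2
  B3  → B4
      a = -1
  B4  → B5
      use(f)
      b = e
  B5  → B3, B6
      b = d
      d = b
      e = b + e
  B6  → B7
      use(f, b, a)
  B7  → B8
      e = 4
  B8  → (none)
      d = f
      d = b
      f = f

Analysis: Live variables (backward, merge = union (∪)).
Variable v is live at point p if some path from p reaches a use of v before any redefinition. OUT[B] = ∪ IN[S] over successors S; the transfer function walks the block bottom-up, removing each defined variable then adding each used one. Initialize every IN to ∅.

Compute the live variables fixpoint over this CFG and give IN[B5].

Per-block solution:
  B0: | IN={b, d, e, f} | OUT={a, b, d, f}
  B1: | IN={a, b, d, f} | OUT={a, b, d, e, f}
  B2: | IN={a, b, d, e} | OUT={a, b, d, e, f}
  B3: | IN={d, e, f} | OUT={a, d, e, f}
  B4: | IN={a, d, e, f} | OUT={a, d, e, f}
  B5: | IN={a, d, e, f} | OUT={a, b, d, e, f}
  B6: | IN={a, b, f} | OUT={b, f}
  B7: | IN={b, f} | OUT={b, f}
  B8: | IN={b, f} | OUT={}

Merge at B5: OUT[B5] = IN[B3] ⊔ IN[B6] = {a, b, d, e, f}
Applying B5's transfer function to that OUT value gives IN[B5] (row B5 above).

Answer: {a, d, e, f}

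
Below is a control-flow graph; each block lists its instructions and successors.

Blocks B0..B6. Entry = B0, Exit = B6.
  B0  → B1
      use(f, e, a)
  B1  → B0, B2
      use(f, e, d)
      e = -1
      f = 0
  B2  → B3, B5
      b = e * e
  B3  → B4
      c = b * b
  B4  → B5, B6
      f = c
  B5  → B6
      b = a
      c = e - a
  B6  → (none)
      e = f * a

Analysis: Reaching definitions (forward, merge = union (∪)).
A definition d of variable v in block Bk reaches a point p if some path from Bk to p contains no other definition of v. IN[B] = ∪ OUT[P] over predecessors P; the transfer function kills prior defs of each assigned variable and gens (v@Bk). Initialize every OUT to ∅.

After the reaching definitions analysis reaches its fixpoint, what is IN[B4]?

Per-block solution:
  B0:  IN={e@B1, f@B1}  OUT={e@B1, f@B1}
  B1:  IN={e@B1, f@B1}  OUT={e@B1, f@B1}
  B2:  IN={e@B1, f@B1}  OUT={b@B2, e@B1, f@B1}
  B3:  IN={b@B2, e@B1, f@B1}  OUT={b@B2, c@B3, e@B1, f@B1}
  B4:  IN={b@B2, c@B3, e@B1, f@B1}  OUT={b@B2, c@B3, e@B1, f@B4}
  B5:  IN={b@B2, c@B3, e@B1, f@B1, f@B4}  OUT={b@B5, c@B5, e@B1, f@B1, f@B4}
  B6:  IN={b@B2, b@B5, c@B3, c@B5, e@B1, f@B1, f@B4}  OUT={b@B2, b@B5, c@B3, c@B5, e@B6, f@B1, f@B4}

Merge at B4: IN[B4] = OUT[B3] = {b@B2, c@B3, e@B1, f@B1}

Answer: {b@B2, c@B3, e@B1, f@B1}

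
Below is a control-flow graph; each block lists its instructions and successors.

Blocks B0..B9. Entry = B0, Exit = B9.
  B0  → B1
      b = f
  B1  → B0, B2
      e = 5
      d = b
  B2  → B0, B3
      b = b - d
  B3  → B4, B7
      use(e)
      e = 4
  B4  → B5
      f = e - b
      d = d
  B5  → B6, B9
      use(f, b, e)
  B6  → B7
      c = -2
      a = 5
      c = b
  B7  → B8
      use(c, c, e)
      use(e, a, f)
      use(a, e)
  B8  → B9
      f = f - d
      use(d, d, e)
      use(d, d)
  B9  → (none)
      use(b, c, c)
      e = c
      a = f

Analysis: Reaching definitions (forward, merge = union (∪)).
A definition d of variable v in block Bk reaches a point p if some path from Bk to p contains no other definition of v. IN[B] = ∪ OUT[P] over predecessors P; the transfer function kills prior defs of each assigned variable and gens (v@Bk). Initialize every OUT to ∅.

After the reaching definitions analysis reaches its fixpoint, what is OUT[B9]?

Answer: {a@B9, b@B2, c@B6, d@B1, d@B4, e@B9, f@B4, f@B8}

Trace:
Fixpoint table:
  B0:   IN={b@B0, b@B2, d@B1, e@B1}   OUT={b@B0, d@B1, e@B1}
  B1:   IN={b@B0, d@B1, e@B1}   OUT={b@B0, d@B1, e@B1}
  B2:   IN={b@B0, d@B1, e@B1}   OUT={b@B2, d@B1, e@B1}
  B3:   IN={b@B2, d@B1, e@B1}   OUT={b@B2, d@B1, e@B3}
  B4:   IN={b@B2, d@B1, e@B3}   OUT={b@B2, d@B4, e@B3, f@B4}
  B5:   IN={b@B2, d@B4, e@B3, f@B4}   OUT={b@B2, d@B4, e@B3, f@B4}
  B6:   IN={b@B2, d@B4, e@B3, f@B4}   OUT={a@B6, b@B2, c@B6, d@B4, e@B3, f@B4}
  B7:   IN={a@B6, b@B2, c@B6, d@B1, d@B4, e@B3, f@B4}   OUT={a@B6, b@B2, c@B6, d@B1, d@B4, e@B3, f@B4}
  B8:   IN={a@B6, b@B2, c@B6, d@B1, d@B4, e@B3, f@B4}   OUT={a@B6, b@B2, c@B6, d@B1, d@B4, e@B3, f@B8}
  B9:   IN={a@B6, b@B2, c@B6, d@B1, d@B4, e@B3, f@B4, f@B8}   OUT={a@B9, b@B2, c@B6, d@B1, d@B4, e@B9, f@B4, f@B8}

Merge at B9: IN[B9] = OUT[B5] ⊔ OUT[B8] = {a@B6, b@B2, c@B6, d@B1, d@B4, e@B3, f@B4, f@B8}
Applying B9's transfer function to that IN value gives OUT[B9] (row B9 above).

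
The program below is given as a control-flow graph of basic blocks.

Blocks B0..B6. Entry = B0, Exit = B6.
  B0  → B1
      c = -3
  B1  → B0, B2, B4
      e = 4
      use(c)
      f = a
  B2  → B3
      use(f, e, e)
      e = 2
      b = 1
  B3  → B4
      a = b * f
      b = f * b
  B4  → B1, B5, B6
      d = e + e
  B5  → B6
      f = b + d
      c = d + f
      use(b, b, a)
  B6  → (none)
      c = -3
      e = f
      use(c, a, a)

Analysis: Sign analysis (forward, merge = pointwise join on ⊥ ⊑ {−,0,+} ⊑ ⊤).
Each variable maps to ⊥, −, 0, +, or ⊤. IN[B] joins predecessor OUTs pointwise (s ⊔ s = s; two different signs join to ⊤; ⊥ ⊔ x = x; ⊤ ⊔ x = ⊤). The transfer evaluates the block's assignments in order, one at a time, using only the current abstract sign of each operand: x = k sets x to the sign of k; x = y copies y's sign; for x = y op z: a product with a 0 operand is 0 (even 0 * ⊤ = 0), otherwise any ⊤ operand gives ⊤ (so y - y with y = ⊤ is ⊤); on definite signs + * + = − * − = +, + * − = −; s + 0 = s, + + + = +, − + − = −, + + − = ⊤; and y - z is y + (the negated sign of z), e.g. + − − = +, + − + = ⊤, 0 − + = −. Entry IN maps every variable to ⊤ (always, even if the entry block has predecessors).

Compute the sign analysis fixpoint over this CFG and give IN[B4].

Answer: {a: ⊤, b: ⊤, c: -, d: ⊤, e: +, f: ⊤}

Derivation:
Converged values:
  B0: | IN=(all ⊤) | OUT={c:-; rest ⊤}
  B1: | IN={c:-; rest ⊤} | OUT={c:-, e:+; rest ⊤}
  B2: | IN={c:-, e:+; rest ⊤} | OUT={b:+, c:-, e:+; rest ⊤}
  B3: | IN={b:+, c:-, e:+; rest ⊤} | OUT={c:-, e:+; rest ⊤}
  B4: | IN={c:-, e:+; rest ⊤} | OUT={c:-, d:+, e:+; rest ⊤}
  B5: | IN={c:-, d:+, e:+; rest ⊤} | OUT={d:+, e:+; rest ⊤}
  B6: | IN={d:+, e:+; rest ⊤} | OUT={c:-, d:+; rest ⊤}

Merge at B4: IN[B4] = OUT[B1] ⊔ OUT[B3] = {a: ⊤, b: ⊤, c: -, d: ⊤, e: +, f: ⊤}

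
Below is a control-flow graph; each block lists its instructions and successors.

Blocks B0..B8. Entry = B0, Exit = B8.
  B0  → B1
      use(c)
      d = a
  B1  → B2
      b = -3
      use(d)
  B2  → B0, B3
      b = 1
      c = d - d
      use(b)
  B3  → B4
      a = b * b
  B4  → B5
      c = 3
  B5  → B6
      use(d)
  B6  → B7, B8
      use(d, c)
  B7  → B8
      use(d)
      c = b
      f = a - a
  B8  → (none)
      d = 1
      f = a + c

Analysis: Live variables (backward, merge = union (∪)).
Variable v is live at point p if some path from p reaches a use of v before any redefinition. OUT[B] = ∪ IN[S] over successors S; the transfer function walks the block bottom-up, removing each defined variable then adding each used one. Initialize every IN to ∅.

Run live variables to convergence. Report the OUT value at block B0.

Answer: {a, d}

Working:
Converged values:
  B0: | IN={a, c} | OUT={a, d}
  B1: | IN={a, d} | OUT={a, d}
  B2: | IN={a, d} | OUT={a, b, c, d}
  B3: | IN={b, d} | OUT={a, b, d}
  B4: | IN={a, b, d} | OUT={a, b, c, d}
  B5: | IN={a, b, c, d} | OUT={a, b, c, d}
  B6: | IN={a, b, c, d} | OUT={a, b, c, d}
  B7: | IN={a, b, d} | OUT={a, c}
  B8: | IN={a, c} | OUT={}

Merge at B0: OUT[B0] = IN[B1] = {a, d}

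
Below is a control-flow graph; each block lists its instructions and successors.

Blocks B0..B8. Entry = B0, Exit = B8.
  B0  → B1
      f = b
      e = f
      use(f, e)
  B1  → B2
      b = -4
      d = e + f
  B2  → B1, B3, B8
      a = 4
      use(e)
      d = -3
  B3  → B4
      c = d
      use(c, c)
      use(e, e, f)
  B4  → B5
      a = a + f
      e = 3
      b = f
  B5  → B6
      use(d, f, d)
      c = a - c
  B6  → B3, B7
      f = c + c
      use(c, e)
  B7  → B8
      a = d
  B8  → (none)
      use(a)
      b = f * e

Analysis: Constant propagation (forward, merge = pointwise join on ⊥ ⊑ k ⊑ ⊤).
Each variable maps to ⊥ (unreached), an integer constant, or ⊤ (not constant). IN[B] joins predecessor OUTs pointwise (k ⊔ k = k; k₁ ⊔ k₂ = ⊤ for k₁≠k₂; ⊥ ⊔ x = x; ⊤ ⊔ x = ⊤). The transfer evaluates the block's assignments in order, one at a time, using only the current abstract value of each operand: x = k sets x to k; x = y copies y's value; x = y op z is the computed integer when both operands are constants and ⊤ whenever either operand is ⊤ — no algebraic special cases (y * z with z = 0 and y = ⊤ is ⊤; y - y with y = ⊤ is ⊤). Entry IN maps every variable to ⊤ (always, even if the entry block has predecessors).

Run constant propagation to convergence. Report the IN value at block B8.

Answer: {a: ⊤, b: ⊤, c: ⊤, d: -3, e: ⊤, f: ⊤}

Derivation:
Per-block solution:
  B0:   IN=(all ⊤)   OUT=(all ⊤)
  B1:   IN=(all ⊤)   OUT={b:-4; rest ⊤}
  B2:   IN={b:-4; rest ⊤}   OUT={a:4, b:-4, d:-3; rest ⊤}
  B3:   IN={d:-3; rest ⊤}   OUT={c:-3, d:-3; rest ⊤}
  B4:   IN={c:-3, d:-3; rest ⊤}   OUT={c:-3, d:-3, e:3; rest ⊤}
  B5:   IN={c:-3, d:-3, e:3; rest ⊤}   OUT={d:-3, e:3; rest ⊤}
  B6:   IN={d:-3, e:3; rest ⊤}   OUT={d:-3, e:3; rest ⊤}
  B7:   IN={d:-3, e:3; rest ⊤}   OUT={a:-3, d:-3, e:3; rest ⊤}
  B8:   IN={d:-3; rest ⊤}   OUT={d:-3; rest ⊤}

Merge at B8: IN[B8] = OUT[B2] ⊔ OUT[B7] = {a: ⊤, b: ⊤, c: ⊤, d: -3, e: ⊤, f: ⊤}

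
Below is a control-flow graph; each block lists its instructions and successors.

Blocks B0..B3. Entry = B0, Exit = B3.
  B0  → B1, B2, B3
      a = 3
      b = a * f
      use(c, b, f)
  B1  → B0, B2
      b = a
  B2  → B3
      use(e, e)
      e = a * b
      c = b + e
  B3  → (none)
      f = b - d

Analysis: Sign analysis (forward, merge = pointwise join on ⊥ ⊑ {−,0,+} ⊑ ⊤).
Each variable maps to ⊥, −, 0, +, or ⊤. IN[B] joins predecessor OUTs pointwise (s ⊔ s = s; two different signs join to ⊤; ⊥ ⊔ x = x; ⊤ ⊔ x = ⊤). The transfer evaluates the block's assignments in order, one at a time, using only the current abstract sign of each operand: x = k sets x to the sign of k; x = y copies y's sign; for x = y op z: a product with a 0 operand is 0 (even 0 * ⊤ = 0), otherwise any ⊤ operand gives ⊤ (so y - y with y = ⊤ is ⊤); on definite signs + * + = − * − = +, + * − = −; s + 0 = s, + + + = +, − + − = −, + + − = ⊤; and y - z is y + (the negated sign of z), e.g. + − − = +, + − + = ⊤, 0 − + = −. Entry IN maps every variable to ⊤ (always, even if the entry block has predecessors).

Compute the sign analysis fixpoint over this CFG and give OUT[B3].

Fixpoint table:
  B0:  IN=(all ⊤)  OUT={a:+; rest ⊤}
  B1:  IN={a:+; rest ⊤}  OUT={a:+, b:+; rest ⊤}
  B2:  IN={a:+; rest ⊤}  OUT={a:+; rest ⊤}
  B3:  IN={a:+; rest ⊤}  OUT={a:+; rest ⊤}

Merge at B3: IN[B3] = OUT[B0] ⊔ OUT[B2] = {a: +, b: ⊤, c: ⊤, d: ⊤, e: ⊤, f: ⊤}
Applying B3's transfer function to that IN value gives OUT[B3] (row B3 above).

Answer: {a: +, b: ⊤, c: ⊤, d: ⊤, e: ⊤, f: ⊤}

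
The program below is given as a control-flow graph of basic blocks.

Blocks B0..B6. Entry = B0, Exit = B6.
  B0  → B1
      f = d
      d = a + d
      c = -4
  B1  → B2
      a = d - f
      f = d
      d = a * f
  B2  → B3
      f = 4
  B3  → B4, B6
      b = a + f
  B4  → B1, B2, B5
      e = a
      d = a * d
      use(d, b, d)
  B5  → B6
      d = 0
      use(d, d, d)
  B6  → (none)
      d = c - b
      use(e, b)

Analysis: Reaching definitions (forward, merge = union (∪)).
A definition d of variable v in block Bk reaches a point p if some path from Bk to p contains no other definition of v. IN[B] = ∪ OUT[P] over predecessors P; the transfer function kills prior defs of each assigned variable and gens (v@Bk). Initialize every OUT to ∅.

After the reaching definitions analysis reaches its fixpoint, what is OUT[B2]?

Converged values:
  B0: | IN={} | OUT={c@B0, d@B0, f@B0}
  B1: | IN={a@B1, b@B3, c@B0, d@B0, d@B4, e@B4, f@B0, f@B2} | OUT={a@B1, b@B3, c@B0, d@B1, e@B4, f@B1}
  B2: | IN={a@B1, b@B3, c@B0, d@B1, d@B4, e@B4, f@B1, f@B2} | OUT={a@B1, b@B3, c@B0, d@B1, d@B4, e@B4, f@B2}
  B3: | IN={a@B1, b@B3, c@B0, d@B1, d@B4, e@B4, f@B2} | OUT={a@B1, b@B3, c@B0, d@B1, d@B4, e@B4, f@B2}
  B4: | IN={a@B1, b@B3, c@B0, d@B1, d@B4, e@B4, f@B2} | OUT={a@B1, b@B3, c@B0, d@B4, e@B4, f@B2}
  B5: | IN={a@B1, b@B3, c@B0, d@B4, e@B4, f@B2} | OUT={a@B1, b@B3, c@B0, d@B5, e@B4, f@B2}
  B6: | IN={a@B1, b@B3, c@B0, d@B1, d@B4, d@B5, e@B4, f@B2} | OUT={a@B1, b@B3, c@B0, d@B6, e@B4, f@B2}

Merge at B2: IN[B2] = OUT[B1] ⊔ OUT[B4] = {a@B1, b@B3, c@B0, d@B1, d@B4, e@B4, f@B1, f@B2}
Applying B2's transfer function to that IN value gives OUT[B2] (row B2 above).

Answer: {a@B1, b@B3, c@B0, d@B1, d@B4, e@B4, f@B2}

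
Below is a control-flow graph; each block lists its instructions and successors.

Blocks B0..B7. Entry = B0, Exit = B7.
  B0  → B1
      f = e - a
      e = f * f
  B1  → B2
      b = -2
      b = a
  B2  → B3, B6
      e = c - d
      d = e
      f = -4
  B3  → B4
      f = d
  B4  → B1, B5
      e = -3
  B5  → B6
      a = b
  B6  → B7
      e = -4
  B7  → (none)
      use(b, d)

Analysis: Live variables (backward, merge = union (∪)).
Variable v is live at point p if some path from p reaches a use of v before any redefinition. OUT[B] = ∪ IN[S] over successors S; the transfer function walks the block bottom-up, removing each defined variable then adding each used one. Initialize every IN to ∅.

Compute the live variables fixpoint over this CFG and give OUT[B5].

Answer: {b, d}

Trace:
Per-block solution:
  B0:  IN={a, c, d, e}  OUT={a, c, d}
  B1:  IN={a, c, d}  OUT={a, b, c, d}
  B2:  IN={a, b, c, d}  OUT={a, b, c, d}
  B3:  IN={a, b, c, d}  OUT={a, b, c, d}
  B4:  IN={a, b, c, d}  OUT={a, b, c, d}
  B5:  IN={b, d}  OUT={b, d}
  B6:  IN={b, d}  OUT={b, d}
  B7:  IN={b, d}  OUT={}

Merge at B5: OUT[B5] = IN[B6] = {b, d}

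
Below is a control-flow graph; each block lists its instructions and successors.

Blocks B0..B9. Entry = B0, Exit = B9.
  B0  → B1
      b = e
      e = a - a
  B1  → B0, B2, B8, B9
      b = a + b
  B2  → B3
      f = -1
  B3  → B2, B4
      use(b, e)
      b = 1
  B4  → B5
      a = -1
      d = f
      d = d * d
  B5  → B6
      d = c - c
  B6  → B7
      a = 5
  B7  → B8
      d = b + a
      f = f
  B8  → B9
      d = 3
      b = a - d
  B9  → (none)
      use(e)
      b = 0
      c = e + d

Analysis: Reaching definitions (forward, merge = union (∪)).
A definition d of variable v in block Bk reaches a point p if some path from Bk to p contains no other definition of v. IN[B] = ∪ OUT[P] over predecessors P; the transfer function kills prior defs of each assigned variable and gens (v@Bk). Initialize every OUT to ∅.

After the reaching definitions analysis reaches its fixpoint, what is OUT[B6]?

Per-block solution:
  B0: | IN={b@B1, e@B0} | OUT={b@B0, e@B0}
  B1: | IN={b@B0, e@B0} | OUT={b@B1, e@B0}
  B2: | IN={b@B1, b@B3, e@B0, f@B2} | OUT={b@B1, b@B3, e@B0, f@B2}
  B3: | IN={b@B1, b@B3, e@B0, f@B2} | OUT={b@B3, e@B0, f@B2}
  B4: | IN={b@B3, e@B0, f@B2} | OUT={a@B4, b@B3, d@B4, e@B0, f@B2}
  B5: | IN={a@B4, b@B3, d@B4, e@B0, f@B2} | OUT={a@B4, b@B3, d@B5, e@B0, f@B2}
  B6: | IN={a@B4, b@B3, d@B5, e@B0, f@B2} | OUT={a@B6, b@B3, d@B5, e@B0, f@B2}
  B7: | IN={a@B6, b@B3, d@B5, e@B0, f@B2} | OUT={a@B6, b@B3, d@B7, e@B0, f@B7}
  B8: | IN={a@B6, b@B1, b@B3, d@B7, e@B0, f@B7} | OUT={a@B6, b@B8, d@B8, e@B0, f@B7}
  B9: | IN={a@B6, b@B1, b@B8, d@B8, e@B0, f@B7} | OUT={a@B6, b@B9, c@B9, d@B8, e@B0, f@B7}

Merge at B6: IN[B6] = OUT[B5] = {a@B4, b@B3, d@B5, e@B0, f@B2}
Applying B6's transfer function to that IN value gives OUT[B6] (row B6 above).

Answer: {a@B6, b@B3, d@B5, e@B0, f@B2}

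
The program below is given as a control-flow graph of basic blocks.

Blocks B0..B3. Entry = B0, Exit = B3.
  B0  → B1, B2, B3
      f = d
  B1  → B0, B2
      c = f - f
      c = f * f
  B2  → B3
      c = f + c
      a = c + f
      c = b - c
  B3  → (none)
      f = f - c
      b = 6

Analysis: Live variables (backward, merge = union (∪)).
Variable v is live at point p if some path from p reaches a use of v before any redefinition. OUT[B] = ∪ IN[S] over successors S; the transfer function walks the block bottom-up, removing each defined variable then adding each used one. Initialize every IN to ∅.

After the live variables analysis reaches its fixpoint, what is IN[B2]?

Fixpoint table:
  B0:  IN={b, c, d}  OUT={b, c, d, f}
  B1:  IN={b, d, f}  OUT={b, c, d, f}
  B2:  IN={b, c, f}  OUT={c, f}
  B3:  IN={c, f}  OUT={}

Merge at B2: OUT[B2] = IN[B3] = {c, f}
Applying B2's transfer function to that OUT value gives IN[B2] (row B2 above).

Answer: {b, c, f}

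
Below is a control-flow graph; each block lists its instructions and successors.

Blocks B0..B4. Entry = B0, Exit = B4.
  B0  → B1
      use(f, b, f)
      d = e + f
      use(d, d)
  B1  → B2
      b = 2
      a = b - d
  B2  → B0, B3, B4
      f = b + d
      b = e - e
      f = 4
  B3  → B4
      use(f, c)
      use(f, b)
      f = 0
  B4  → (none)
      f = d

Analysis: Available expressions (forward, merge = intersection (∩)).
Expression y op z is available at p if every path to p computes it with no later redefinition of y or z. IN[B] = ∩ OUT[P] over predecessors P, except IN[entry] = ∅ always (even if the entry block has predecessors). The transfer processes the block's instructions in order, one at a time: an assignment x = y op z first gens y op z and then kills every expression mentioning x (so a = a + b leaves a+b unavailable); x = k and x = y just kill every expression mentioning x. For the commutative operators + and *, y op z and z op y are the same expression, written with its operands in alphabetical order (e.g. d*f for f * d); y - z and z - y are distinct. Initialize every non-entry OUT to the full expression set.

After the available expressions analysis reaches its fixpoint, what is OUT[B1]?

Answer: {b-d, e+f}

Working:
Converged values:
  B0:   IN={}   OUT={e+f}
  B1:   IN={e+f}   OUT={b-d, e+f}
  B2:   IN={b-d, e+f}   OUT={e-e}
  B3:   IN={e-e}   OUT={e-e}
  B4:   IN={e-e}   OUT={e-e}

Merge at B1: IN[B1] = OUT[B0] = {e+f}
Applying B1's transfer function to that IN value gives OUT[B1] (row B1 above).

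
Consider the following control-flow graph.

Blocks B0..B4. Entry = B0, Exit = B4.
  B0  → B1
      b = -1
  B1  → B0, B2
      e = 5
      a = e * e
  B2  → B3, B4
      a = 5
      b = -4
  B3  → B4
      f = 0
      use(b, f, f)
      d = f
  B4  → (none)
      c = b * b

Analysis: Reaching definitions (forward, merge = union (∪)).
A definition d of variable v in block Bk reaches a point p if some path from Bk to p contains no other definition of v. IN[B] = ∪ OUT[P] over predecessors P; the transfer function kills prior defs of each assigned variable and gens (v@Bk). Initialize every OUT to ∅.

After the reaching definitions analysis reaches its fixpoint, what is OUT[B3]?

Converged values:
  B0:  IN={a@B1, b@B0, e@B1}  OUT={a@B1, b@B0, e@B1}
  B1:  IN={a@B1, b@B0, e@B1}  OUT={a@B1, b@B0, e@B1}
  B2:  IN={a@B1, b@B0, e@B1}  OUT={a@B2, b@B2, e@B1}
  B3:  IN={a@B2, b@B2, e@B1}  OUT={a@B2, b@B2, d@B3, e@B1, f@B3}
  B4:  IN={a@B2, b@B2, d@B3, e@B1, f@B3}  OUT={a@B2, b@B2, c@B4, d@B3, e@B1, f@B3}

Merge at B3: IN[B3] = OUT[B2] = {a@B2, b@B2, e@B1}
Applying B3's transfer function to that IN value gives OUT[B3] (row B3 above).

Answer: {a@B2, b@B2, d@B3, e@B1, f@B3}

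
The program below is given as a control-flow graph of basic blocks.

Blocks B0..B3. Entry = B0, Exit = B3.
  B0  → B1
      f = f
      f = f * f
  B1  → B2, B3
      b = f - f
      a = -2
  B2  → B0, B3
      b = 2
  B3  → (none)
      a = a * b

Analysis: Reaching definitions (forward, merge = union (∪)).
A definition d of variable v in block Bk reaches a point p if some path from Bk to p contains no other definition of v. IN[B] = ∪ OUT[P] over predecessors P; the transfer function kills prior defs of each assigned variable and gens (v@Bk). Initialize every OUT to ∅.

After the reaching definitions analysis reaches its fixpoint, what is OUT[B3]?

Converged values:
  B0:   IN={a@B1, b@B2, f@B0}   OUT={a@B1, b@B2, f@B0}
  B1:   IN={a@B1, b@B2, f@B0}   OUT={a@B1, b@B1, f@B0}
  B2:   IN={a@B1, b@B1, f@B0}   OUT={a@B1, b@B2, f@B0}
  B3:   IN={a@B1, b@B1, b@B2, f@B0}   OUT={a@B3, b@B1, b@B2, f@B0}

Merge at B3: IN[B3] = OUT[B1] ⊔ OUT[B2] = {a@B1, b@B1, b@B2, f@B0}
Applying B3's transfer function to that IN value gives OUT[B3] (row B3 above).

Answer: {a@B3, b@B1, b@B2, f@B0}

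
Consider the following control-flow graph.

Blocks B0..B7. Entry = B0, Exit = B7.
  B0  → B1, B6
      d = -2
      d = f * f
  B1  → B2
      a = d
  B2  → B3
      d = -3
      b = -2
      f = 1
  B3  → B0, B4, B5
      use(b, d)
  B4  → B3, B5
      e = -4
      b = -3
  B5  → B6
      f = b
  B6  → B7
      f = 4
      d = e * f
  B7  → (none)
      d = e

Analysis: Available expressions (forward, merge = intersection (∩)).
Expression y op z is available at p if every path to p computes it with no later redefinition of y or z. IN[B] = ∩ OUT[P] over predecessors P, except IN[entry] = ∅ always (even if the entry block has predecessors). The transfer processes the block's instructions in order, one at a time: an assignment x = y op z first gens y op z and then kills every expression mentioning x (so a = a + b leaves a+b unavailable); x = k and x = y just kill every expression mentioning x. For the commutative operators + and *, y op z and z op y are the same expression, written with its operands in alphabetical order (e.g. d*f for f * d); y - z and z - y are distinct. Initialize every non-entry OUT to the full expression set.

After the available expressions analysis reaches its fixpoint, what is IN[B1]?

Answer: {f*f}

Trace:
Fixpoint table:
  B0:  IN={}  OUT={f*f}
  B1:  IN={f*f}  OUT={f*f}
  B2:  IN={f*f}  OUT={}
  B3:  IN={}  OUT={}
  B4:  IN={}  OUT={}
  B5:  IN={}  OUT={}
  B6:  IN={}  OUT={e*f}
  B7:  IN={e*f}  OUT={e*f}

Merge at B1: IN[B1] = OUT[B0] = {f*f}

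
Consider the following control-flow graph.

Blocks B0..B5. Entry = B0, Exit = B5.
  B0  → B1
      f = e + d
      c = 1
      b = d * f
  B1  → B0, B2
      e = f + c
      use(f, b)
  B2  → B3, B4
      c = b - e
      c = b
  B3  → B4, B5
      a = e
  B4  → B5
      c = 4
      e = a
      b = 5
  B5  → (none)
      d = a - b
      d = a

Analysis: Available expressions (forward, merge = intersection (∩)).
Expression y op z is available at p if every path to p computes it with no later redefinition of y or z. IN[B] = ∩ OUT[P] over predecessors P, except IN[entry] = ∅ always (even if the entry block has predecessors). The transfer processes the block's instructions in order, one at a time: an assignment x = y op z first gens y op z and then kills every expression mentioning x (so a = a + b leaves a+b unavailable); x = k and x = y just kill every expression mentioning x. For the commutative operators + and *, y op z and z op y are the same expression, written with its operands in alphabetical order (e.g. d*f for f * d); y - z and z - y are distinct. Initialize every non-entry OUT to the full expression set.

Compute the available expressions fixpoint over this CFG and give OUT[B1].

Fixpoint table:
  B0: | IN={} | OUT={d*f, d+e}
  B1: | IN={d*f, d+e} | OUT={c+f, d*f}
  B2: | IN={c+f, d*f} | OUT={b-e, d*f}
  B3: | IN={b-e, d*f} | OUT={b-e, d*f}
  B4: | IN={b-e, d*f} | OUT={d*f}
  B5: | IN={d*f} | OUT={a-b}

Merge at B1: IN[B1] = OUT[B0] = {d*f, d+e}
Applying B1's transfer function to that IN value gives OUT[B1] (row B1 above).

Answer: {c+f, d*f}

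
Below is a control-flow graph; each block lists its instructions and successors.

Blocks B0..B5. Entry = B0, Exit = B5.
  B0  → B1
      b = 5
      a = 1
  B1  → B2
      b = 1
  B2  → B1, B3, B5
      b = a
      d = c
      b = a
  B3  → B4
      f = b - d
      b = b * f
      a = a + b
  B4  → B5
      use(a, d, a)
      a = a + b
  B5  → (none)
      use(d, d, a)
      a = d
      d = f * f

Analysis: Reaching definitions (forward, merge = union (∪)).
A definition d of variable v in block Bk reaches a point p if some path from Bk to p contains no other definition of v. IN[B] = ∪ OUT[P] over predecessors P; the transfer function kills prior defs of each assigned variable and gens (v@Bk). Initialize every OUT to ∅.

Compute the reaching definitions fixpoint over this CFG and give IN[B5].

Answer: {a@B0, a@B4, b@B2, b@B3, d@B2, f@B3}

Trace:
Converged values:
  B0:   IN={}   OUT={a@B0, b@B0}
  B1:   IN={a@B0, b@B0, b@B2, d@B2}   OUT={a@B0, b@B1, d@B2}
  B2:   IN={a@B0, b@B1, d@B2}   OUT={a@B0, b@B2, d@B2}
  B3:   IN={a@B0, b@B2, d@B2}   OUT={a@B3, b@B3, d@B2, f@B3}
  B4:   IN={a@B3, b@B3, d@B2, f@B3}   OUT={a@B4, b@B3, d@B2, f@B3}
  B5:   IN={a@B0, a@B4, b@B2, b@B3, d@B2, f@B3}   OUT={a@B5, b@B2, b@B3, d@B5, f@B3}

Merge at B5: IN[B5] = OUT[B2] ⊔ OUT[B4] = {a@B0, a@B4, b@B2, b@B3, d@B2, f@B3}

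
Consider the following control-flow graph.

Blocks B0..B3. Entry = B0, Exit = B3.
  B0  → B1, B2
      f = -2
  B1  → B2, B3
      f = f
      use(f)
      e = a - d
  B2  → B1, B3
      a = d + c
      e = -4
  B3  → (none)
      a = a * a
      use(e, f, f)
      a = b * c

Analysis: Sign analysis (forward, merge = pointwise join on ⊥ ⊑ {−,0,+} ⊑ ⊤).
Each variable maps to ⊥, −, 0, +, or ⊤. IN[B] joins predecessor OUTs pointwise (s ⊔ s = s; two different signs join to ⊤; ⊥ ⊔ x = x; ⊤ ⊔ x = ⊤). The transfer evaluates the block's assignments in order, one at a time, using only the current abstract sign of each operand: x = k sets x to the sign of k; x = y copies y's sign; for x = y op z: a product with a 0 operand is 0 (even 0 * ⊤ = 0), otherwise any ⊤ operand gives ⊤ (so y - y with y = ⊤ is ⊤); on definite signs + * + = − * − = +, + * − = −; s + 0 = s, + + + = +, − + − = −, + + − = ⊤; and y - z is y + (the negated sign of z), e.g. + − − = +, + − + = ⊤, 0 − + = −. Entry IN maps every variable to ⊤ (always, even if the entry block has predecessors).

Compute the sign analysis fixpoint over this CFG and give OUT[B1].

Answer: {a: ⊤, b: ⊤, c: ⊤, d: ⊤, e: ⊤, f: -}

Trace:
Per-block solution:
  B0: | IN=(all ⊤) | OUT={f:-; rest ⊤}
  B1: | IN={f:-; rest ⊤} | OUT={f:-; rest ⊤}
  B2: | IN={f:-; rest ⊤} | OUT={e:-, f:-; rest ⊤}
  B3: | IN={f:-; rest ⊤} | OUT={f:-; rest ⊤}

Merge at B1: IN[B1] = OUT[B0] ⊔ OUT[B2] = {a: ⊤, b: ⊤, c: ⊤, d: ⊤, e: ⊤, f: -}
Applying B1's transfer function to that IN value gives OUT[B1] (row B1 above).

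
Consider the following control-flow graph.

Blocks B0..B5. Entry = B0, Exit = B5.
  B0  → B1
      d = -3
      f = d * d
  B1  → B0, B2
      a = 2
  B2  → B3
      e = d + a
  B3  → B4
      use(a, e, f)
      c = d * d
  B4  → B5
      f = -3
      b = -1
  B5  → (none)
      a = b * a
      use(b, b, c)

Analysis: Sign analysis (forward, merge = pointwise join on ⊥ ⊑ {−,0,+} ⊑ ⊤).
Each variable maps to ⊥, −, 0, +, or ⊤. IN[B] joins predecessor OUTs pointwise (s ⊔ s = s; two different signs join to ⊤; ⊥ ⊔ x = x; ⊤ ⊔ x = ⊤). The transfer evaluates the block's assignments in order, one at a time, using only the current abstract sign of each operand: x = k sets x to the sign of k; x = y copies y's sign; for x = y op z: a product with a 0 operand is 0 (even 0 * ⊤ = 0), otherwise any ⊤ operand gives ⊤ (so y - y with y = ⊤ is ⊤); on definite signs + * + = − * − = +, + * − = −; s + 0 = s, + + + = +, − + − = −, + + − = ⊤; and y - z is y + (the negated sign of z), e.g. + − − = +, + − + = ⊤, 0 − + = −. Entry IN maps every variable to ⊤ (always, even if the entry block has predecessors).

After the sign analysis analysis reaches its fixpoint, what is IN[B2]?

Converged values:
  B0:   IN=(all ⊤)   OUT={d:-, f:+; rest ⊤}
  B1:   IN={d:-, f:+; rest ⊤}   OUT={a:+, d:-, f:+; rest ⊤}
  B2:   IN={a:+, d:-, f:+; rest ⊤}   OUT={a:+, d:-, f:+; rest ⊤}
  B3:   IN={a:+, d:-, f:+; rest ⊤}   OUT={a:+, c:+, d:-, f:+; rest ⊤}
  B4:   IN={a:+, c:+, d:-, f:+; rest ⊤}   OUT={a:+, b:-, c:+, d:-, f:-; rest ⊤}
  B5:   IN={a:+, b:-, c:+, d:-, f:-; rest ⊤}   OUT={a:-, b:-, c:+, d:-, f:-; rest ⊤}

Merge at B2: IN[B2] = OUT[B1] = {a: +, b: ⊤, c: ⊤, d: -, e: ⊤, f: +}

Answer: {a: +, b: ⊤, c: ⊤, d: -, e: ⊤, f: +}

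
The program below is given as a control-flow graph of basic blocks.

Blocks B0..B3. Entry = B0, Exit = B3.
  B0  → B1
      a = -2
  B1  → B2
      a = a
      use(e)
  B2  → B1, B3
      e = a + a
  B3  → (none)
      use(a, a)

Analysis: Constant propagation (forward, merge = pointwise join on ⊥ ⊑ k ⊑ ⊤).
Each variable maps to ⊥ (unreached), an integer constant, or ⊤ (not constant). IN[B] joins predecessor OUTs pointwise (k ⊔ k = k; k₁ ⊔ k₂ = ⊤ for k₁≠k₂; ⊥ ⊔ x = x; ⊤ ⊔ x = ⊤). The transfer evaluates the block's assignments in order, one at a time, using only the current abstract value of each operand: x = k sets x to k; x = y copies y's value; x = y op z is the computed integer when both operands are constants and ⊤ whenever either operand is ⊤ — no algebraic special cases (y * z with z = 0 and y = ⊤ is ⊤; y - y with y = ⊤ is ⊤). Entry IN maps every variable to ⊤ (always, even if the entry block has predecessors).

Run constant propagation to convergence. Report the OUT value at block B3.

Answer: {a: -2, b: ⊤, c: ⊤, d: ⊤, e: -4, f: ⊤}

Working:
Fixpoint table:
  B0:  IN=(all ⊤)  OUT={a:-2; rest ⊤}
  B1:  IN={a:-2; rest ⊤}  OUT={a:-2; rest ⊤}
  B2:  IN={a:-2; rest ⊤}  OUT={a:-2, e:-4; rest ⊤}
  B3:  IN={a:-2, e:-4; rest ⊤}  OUT={a:-2, e:-4; rest ⊤}

Merge at B3: IN[B3] = OUT[B2] = {a: -2, b: ⊤, c: ⊤, d: ⊤, e: -4, f: ⊤}
Applying B3's transfer function to that IN value gives OUT[B3] (row B3 above).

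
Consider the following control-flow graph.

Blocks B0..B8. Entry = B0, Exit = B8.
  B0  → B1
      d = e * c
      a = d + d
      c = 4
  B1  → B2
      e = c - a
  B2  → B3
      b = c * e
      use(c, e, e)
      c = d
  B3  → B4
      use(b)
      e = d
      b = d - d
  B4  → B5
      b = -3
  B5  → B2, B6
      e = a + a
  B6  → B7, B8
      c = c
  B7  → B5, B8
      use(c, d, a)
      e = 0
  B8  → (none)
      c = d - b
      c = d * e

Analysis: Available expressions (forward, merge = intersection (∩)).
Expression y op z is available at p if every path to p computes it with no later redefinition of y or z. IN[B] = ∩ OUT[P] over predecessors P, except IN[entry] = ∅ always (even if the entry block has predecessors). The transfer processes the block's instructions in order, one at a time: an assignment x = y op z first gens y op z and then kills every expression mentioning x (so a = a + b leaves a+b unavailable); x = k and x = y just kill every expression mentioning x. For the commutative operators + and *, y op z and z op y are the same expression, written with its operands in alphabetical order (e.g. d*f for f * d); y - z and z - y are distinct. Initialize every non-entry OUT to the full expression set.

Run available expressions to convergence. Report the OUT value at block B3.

Answer: {d+d, d-d}

Working:
Converged values:
  B0:   IN={}   OUT={d+d}
  B1:   IN={d+d}   OUT={c-a, d+d}
  B2:   IN={d+d}   OUT={d+d}
  B3:   IN={d+d}   OUT={d+d, d-d}
  B4:   IN={d+d, d-d}   OUT={d+d, d-d}
  B5:   IN={d+d, d-d}   OUT={a+a, d+d, d-d}
  B6:   IN={a+a, d+d, d-d}   OUT={a+a, d+d, d-d}
  B7:   IN={a+a, d+d, d-d}   OUT={a+a, d+d, d-d}
  B8:   IN={a+a, d+d, d-d}   OUT={a+a, d*e, d+d, d-b, d-d}

Merge at B3: IN[B3] = OUT[B2] = {d+d}
Applying B3's transfer function to that IN value gives OUT[B3] (row B3 above).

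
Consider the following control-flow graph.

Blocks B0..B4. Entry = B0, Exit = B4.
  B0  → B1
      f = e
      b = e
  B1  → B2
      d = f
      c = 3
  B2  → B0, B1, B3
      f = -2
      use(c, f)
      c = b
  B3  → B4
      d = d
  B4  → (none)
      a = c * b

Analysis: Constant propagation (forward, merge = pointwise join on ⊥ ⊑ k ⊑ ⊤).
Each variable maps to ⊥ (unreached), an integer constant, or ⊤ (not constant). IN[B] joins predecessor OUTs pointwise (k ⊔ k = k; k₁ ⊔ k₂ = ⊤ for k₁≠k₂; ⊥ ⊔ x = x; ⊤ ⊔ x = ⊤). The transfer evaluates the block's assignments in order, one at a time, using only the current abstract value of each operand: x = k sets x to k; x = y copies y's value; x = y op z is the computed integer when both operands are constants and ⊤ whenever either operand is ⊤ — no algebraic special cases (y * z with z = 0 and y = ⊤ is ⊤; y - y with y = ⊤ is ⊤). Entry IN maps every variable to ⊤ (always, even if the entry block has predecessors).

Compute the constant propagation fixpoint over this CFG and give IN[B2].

Answer: {a: ⊤, b: ⊤, c: 3, d: ⊤, e: ⊤, f: ⊤}

Trace:
Per-block solution:
  B0:  IN=(all ⊤)  OUT=(all ⊤)
  B1:  IN=(all ⊤)  OUT={c:3; rest ⊤}
  B2:  IN={c:3; rest ⊤}  OUT={f:-2; rest ⊤}
  B3:  IN={f:-2; rest ⊤}  OUT={f:-2; rest ⊤}
  B4:  IN={f:-2; rest ⊤}  OUT={f:-2; rest ⊤}

Merge at B2: IN[B2] = OUT[B1] = {a: ⊤, b: ⊤, c: 3, d: ⊤, e: ⊤, f: ⊤}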